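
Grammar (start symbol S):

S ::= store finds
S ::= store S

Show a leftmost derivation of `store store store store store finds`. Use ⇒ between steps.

S ⇒ store S ⇒ store store S ⇒ store store store S ⇒ store store store store S ⇒ store store store store store finds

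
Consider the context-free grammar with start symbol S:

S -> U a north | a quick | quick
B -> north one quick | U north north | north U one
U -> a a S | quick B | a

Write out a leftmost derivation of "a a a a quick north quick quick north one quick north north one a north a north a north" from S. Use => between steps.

S => U a north => a a S a north => a a U a north a north => a a a a S a north a north => a a a a U a north a north a north => a a a a quick B a north a north a north => a a a a quick north U one a north a north a north => a a a a quick north quick B one a north a north a north => a a a a quick north quick U north north one a north a north a north => a a a a quick north quick quick B north north one a north a north a north => a a a a quick north quick quick north one quick north north one a north a north a north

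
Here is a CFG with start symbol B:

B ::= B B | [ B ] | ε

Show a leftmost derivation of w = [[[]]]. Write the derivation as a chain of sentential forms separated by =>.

B => [B] => [[B]] => [[BB]] => [[[B]B]] => [[[]B]] => [[[]]]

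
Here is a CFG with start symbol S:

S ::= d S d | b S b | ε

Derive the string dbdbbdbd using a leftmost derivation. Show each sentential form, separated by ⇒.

S ⇒ dSd ⇒ dbSbd ⇒ dbdSdbd ⇒ dbdbSbdbd ⇒ dbdbbdbd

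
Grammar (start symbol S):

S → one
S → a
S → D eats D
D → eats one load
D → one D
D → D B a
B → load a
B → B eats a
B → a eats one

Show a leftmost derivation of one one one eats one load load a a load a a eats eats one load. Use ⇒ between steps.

S ⇒ D eats D ⇒ D B a eats D ⇒ D B a B a eats D ⇒ one D B a B a eats D ⇒ one one D B a B a eats D ⇒ one one one D B a B a eats D ⇒ one one one eats one load B a B a eats D ⇒ one one one eats one load load a a B a eats D ⇒ one one one eats one load load a a load a a eats D ⇒ one one one eats one load load a a load a a eats eats one load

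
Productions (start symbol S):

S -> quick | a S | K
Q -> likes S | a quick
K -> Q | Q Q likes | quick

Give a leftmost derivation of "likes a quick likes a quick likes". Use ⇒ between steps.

S ⇒ K ⇒ Q Q likes ⇒ likes S Q likes ⇒ likes K Q likes ⇒ likes Q Q likes ⇒ likes a quick Q likes ⇒ likes a quick likes S likes ⇒ likes a quick likes K likes ⇒ likes a quick likes Q likes ⇒ likes a quick likes a quick likes

S ⇒ K   [S -> K]
K ⇒ Q Q likes   [K -> Q Q likes]
Q Q likes ⇒ likes S Q likes   [Q -> likes S]
likes S Q likes ⇒ likes K Q likes   [S -> K]
likes K Q likes ⇒ likes Q Q likes   [K -> Q]
likes Q Q likes ⇒ likes a quick Q likes   [Q -> a quick]
likes a quick Q likes ⇒ likes a quick likes S likes   [Q -> likes S]
likes a quick likes S likes ⇒ likes a quick likes K likes   [S -> K]
likes a quick likes K likes ⇒ likes a quick likes Q likes   [K -> Q]
likes a quick likes Q likes ⇒ likes a quick likes a quick likes   [Q -> a quick]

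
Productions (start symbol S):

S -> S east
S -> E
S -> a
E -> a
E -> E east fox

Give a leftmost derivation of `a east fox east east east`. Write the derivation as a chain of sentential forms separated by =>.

S => S east => S east east => S east east east => E east east east => E east fox east east east => a east fox east east east

S => S east   [S -> S east]
S east => S east east   [S -> S east]
S east east => S east east east   [S -> S east]
S east east east => E east east east   [S -> E]
E east east east => E east fox east east east   [E -> E east fox]
E east fox east east east => a east fox east east east   [E -> a]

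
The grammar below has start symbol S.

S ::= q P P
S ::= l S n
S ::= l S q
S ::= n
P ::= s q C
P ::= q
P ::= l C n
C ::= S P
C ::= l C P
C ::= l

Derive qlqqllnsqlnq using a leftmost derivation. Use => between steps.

S => qPP => qlCnP => qlSPnP => qlqPPPnP => qlqqPPnP => qlqqlCnPnP => qlqqllnPnP => qlqqllnsqCnP => qlqqllnsqlnP => qlqqllnsqlnq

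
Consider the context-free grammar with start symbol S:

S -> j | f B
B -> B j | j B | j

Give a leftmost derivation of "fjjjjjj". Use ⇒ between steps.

S⇒fB⇒fBj⇒fBjj⇒fBjjj⇒fBjjjj⇒fBjjjjj⇒fjjjjjj

S ⇒ fB   [S -> f B]
fB ⇒ fBj   [B -> B j]
fBj ⇒ fBjj   [B -> B j]
fBjj ⇒ fBjjj   [B -> B j]
fBjjj ⇒ fBjjjj   [B -> B j]
fBjjjj ⇒ fBjjjjj   [B -> B j]
fBjjjjj ⇒ fjjjjjj   [B -> j]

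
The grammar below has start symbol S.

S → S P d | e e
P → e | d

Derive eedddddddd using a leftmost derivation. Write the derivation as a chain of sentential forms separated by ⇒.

S⇒SPd⇒SPdPd⇒SPdPdPd⇒SPdPdPdPd⇒eePdPdPdPd⇒eeddPdPdPd⇒eeddddPdPd⇒eeddddddPd⇒eedddddddd

S ⇒ SPd   [S → S P d]
SPd ⇒ SPdPd   [S → S P d]
SPdPd ⇒ SPdPdPd   [S → S P d]
SPdPdPd ⇒ SPdPdPdPd   [S → S P d]
SPdPdPdPd ⇒ eePdPdPdPd   [S → e e]
eePdPdPdPd ⇒ eeddPdPdPd   [P → d]
eeddPdPdPd ⇒ eeddddPdPd   [P → d]
eeddddPdPd ⇒ eeddddddPd   [P → d]
eeddddddPd ⇒ eedddddddd   [P → d]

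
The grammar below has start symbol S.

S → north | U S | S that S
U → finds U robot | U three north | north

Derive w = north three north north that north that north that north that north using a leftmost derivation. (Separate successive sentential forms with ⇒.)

S ⇒ S that S ⇒ U S that S ⇒ U three north S that S ⇒ north three north S that S ⇒ north three north S that S that S ⇒ north three north S that S that S that S ⇒ north three north S that S that S that S that S ⇒ north three north north that S that S that S that S ⇒ north three north north that north that S that S that S ⇒ north three north north that north that north that S that S ⇒ north three north north that north that north that north that S ⇒ north three north north that north that north that north that north

S ⇒ S that S   [S → S that S]
S that S ⇒ U S that S   [S → U S]
U S that S ⇒ U three north S that S   [U → U three north]
U three north S that S ⇒ north three north S that S   [U → north]
north three north S that S ⇒ north three north S that S that S   [S → S that S]
north three north S that S that S ⇒ north three north S that S that S that S   [S → S that S]
north three north S that S that S that S ⇒ north three north S that S that S that S that S   [S → S that S]
north three north S that S that S that S that S ⇒ north three north north that S that S that S that S   [S → north]
north three north north that S that S that S that S ⇒ north three north north that north that S that S that S   [S → north]
north three north north that north that S that S that S ⇒ north three north north that north that north that S that S   [S → north]
north three north north that north that north that S that S ⇒ north three north north that north that north that north that S   [S → north]
north three north north that north that north that north that S ⇒ north three north north that north that north that north that north   [S → north]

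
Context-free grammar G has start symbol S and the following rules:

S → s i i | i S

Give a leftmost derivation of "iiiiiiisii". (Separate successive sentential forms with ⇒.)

S⇒iS⇒iiS⇒iiiS⇒iiiiS⇒iiiiiS⇒iiiiiiS⇒iiiiiiiS⇒iiiiiiisii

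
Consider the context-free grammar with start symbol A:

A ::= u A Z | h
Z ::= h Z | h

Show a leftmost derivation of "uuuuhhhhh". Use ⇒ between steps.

A ⇒ uAZ ⇒ uuAZZ ⇒ uuuAZZZ ⇒ uuuuAZZZZ ⇒ uuuuhZZZZ ⇒ uuuuhhZZZ ⇒ uuuuhhhZZ ⇒ uuuuhhhhZ ⇒ uuuuhhhhh

A ⇒ uAZ   [A ::= u A Z]
uAZ ⇒ uuAZZ   [A ::= u A Z]
uuAZZ ⇒ uuuAZZZ   [A ::= u A Z]
uuuAZZZ ⇒ uuuuAZZZZ   [A ::= u A Z]
uuuuAZZZZ ⇒ uuuuhZZZZ   [A ::= h]
uuuuhZZZZ ⇒ uuuuhhZZZ   [Z ::= h]
uuuuhhZZZ ⇒ uuuuhhhZZ   [Z ::= h]
uuuuhhhZZ ⇒ uuuuhhhhZ   [Z ::= h]
uuuuhhhhZ ⇒ uuuuhhhhh   [Z ::= h]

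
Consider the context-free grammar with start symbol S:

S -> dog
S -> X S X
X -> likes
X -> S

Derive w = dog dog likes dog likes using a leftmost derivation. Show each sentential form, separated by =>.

S => X S X   [S -> X S X]
X S X => S S X   [X -> S]
S S X => X S X S X   [S -> X S X]
X S X S X => S S X S X   [X -> S]
S S X S X => dog S X S X   [S -> dog]
dog S X S X => dog dog X S X   [S -> dog]
dog dog X S X => dog dog likes S X   [X -> likes]
dog dog likes S X => dog dog likes dog X   [S -> dog]
dog dog likes dog X => dog dog likes dog likes   [X -> likes]

S => X S X => S S X => X S X S X => S S X S X => dog S X S X => dog dog X S X => dog dog likes S X => dog dog likes dog X => dog dog likes dog likes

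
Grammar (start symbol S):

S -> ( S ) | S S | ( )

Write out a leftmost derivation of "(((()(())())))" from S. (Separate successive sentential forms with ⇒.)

S ⇒ (S)   [S -> ( S )]
(S) ⇒ ((S))   [S -> ( S )]
((S)) ⇒ (((S)))   [S -> ( S )]
(((S))) ⇒ (((SS)))   [S -> S S]
(((SS))) ⇒ (((SSS)))   [S -> S S]
(((SSS))) ⇒ (((()SS)))   [S -> ( )]
(((()SS))) ⇒ (((()(S)S)))   [S -> ( S )]
(((()(S)S))) ⇒ (((()(())S)))   [S -> ( )]
(((()(())S))) ⇒ (((()(())())))   [S -> ( )]

S ⇒ (S) ⇒ ((S)) ⇒ (((S))) ⇒ (((SS))) ⇒ (((SSS))) ⇒ (((()SS))) ⇒ (((()(S)S))) ⇒ (((()(())S))) ⇒ (((()(())())))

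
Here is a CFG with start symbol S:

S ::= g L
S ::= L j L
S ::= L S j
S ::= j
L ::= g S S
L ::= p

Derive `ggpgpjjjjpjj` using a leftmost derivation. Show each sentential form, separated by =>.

S => LSj   [S ::= L S j]
LSj => gSSSj   [L ::= g S S]
gSSSj => ggLSSj   [S ::= g L]
ggLSSj => ggpSSj   [L ::= p]
ggpSSj => ggpLjLSj   [S ::= L j L]
ggpLjLSj => ggpgSSjLSj   [L ::= g S S]
ggpgSSjLSj => ggpgLSjSjLSj   [S ::= L S j]
ggpgLSjSjLSj => ggpgpSjSjLSj   [L ::= p]
ggpgpSjSjLSj => ggpgpjjSjLSj   [S ::= j]
ggpgpjjSjLSj => ggpgpjjjjLSj   [S ::= j]
ggpgpjjjjLSj => ggpgpjjjjpSj   [L ::= p]
ggpgpjjjjpSj => ggpgpjjjjpjj   [S ::= j]

S => LSj => gSSSj => ggLSSj => ggpSSj => ggpLjLSj => ggpgSSjLSj => ggpgLSjSjLSj => ggpgpSjSjLSj => ggpgpjjSjLSj => ggpgpjjjjLSj => ggpgpjjjjpSj => ggpgpjjjjpjj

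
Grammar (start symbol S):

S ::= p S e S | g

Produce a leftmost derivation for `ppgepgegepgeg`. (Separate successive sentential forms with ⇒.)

S ⇒ pSeS   [S ::= p S e S]
pSeS ⇒ ppSeSeS   [S ::= p S e S]
ppSeSeS ⇒ ppgeSeS   [S ::= g]
ppgeSeS ⇒ ppgepSeSeS   [S ::= p S e S]
ppgepSeSeS ⇒ ppgepgeSeS   [S ::= g]
ppgepgeSeS ⇒ ppgepgegeS   [S ::= g]
ppgepgegeS ⇒ ppgepgegepSeS   [S ::= p S e S]
ppgepgegepSeS ⇒ ppgepgegepgeS   [S ::= g]
ppgepgegepgeS ⇒ ppgepgegepgeg   [S ::= g]

S⇒pSeS⇒ppSeSeS⇒ppgeSeS⇒ppgepSeSeS⇒ppgepgeSeS⇒ppgepgegeS⇒ppgepgegepSeS⇒ppgepgegepgeS⇒ppgepgegepgeg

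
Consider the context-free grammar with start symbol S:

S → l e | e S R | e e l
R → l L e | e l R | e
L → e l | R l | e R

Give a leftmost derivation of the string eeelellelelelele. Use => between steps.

S => eSR   [S → e S R]
eSR => eeelR   [S → e e l]
eeelR => eeelelR   [R → e l R]
eeelelR => eeelellLe   [R → l L e]
eeelellLe => eeelellRle   [L → R l]
eeelellRle => eeelellelRle   [R → e l R]
eeelellelRle => eeelellelelRle   [R → e l R]
eeelellelelRle => eeelellelelelRle   [R → e l R]
eeelellelelelRle => eeelellelelelele   [R → e]

S=>eSR=>eeelR=>eeelelR=>eeelellLe=>eeelellRle=>eeelellelRle=>eeelellelelRle=>eeelellelelelRle=>eeelellelelelele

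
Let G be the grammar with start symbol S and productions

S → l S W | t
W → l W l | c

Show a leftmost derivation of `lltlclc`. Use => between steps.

S => lSW   [S → l S W]
lSW => llSWW   [S → l S W]
llSWW => lltWW   [S → t]
lltWW => lltlWlW   [W → l W l]
lltlWlW => lltlclW   [W → c]
lltlclW => lltlclc   [W → c]

S => lSW => llSWW => lltWW => lltlWlW => lltlclW => lltlclc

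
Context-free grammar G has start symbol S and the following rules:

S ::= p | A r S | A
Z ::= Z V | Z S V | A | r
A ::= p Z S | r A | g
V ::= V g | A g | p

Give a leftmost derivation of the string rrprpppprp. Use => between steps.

S => ArS => rArS => rrArS => rrpZSrS => rrpZVSrS => rrpZSVVSrS => rrprSVVSrS => rrprpVVSrS => rrprppVSrS => rrprpppSrS => rrprpppprS => rrprpppprp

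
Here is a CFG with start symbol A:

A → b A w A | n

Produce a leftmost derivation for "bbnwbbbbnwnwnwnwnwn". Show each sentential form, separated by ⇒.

A⇒bAwA⇒bbAwAwA⇒bbnwAwA⇒bbnwbAwAwA⇒bbnwbbAwAwAwA⇒bbnwbbbAwAwAwAwA⇒bbnwbbbbAwAwAwAwAwA⇒bbnwbbbbnwAwAwAwAwA⇒bbnwbbbbnwnwAwAwAwA⇒bbnwbbbbnwnwnwAwAwA⇒bbnwbbbbnwnwnwnwAwA⇒bbnwbbbbnwnwnwnwnwA⇒bbnwbbbbnwnwnwnwnwn

A ⇒ bAwA   [A → b A w A]
bAwA ⇒ bbAwAwA   [A → b A w A]
bbAwAwA ⇒ bbnwAwA   [A → n]
bbnwAwA ⇒ bbnwbAwAwA   [A → b A w A]
bbnwbAwAwA ⇒ bbnwbbAwAwAwA   [A → b A w A]
bbnwbbAwAwAwA ⇒ bbnwbbbAwAwAwAwA   [A → b A w A]
bbnwbbbAwAwAwAwA ⇒ bbnwbbbbAwAwAwAwAwA   [A → b A w A]
bbnwbbbbAwAwAwAwAwA ⇒ bbnwbbbbnwAwAwAwAwA   [A → n]
bbnwbbbbnwAwAwAwAwA ⇒ bbnwbbbbnwnwAwAwAwA   [A → n]
bbnwbbbbnwnwAwAwAwA ⇒ bbnwbbbbnwnwnwAwAwA   [A → n]
bbnwbbbbnwnwnwAwAwA ⇒ bbnwbbbbnwnwnwnwAwA   [A → n]
bbnwbbbbnwnwnwnwAwA ⇒ bbnwbbbbnwnwnwnwnwA   [A → n]
bbnwbbbbnwnwnwnwnwA ⇒ bbnwbbbbnwnwnwnwnwn   [A → n]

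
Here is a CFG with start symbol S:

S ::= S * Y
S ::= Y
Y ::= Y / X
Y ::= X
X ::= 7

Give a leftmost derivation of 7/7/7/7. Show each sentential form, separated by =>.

S => Y   [S ::= Y]
Y => Y/X   [Y ::= Y / X]
Y/X => Y/X/X   [Y ::= Y / X]
Y/X/X => Y/X/X/X   [Y ::= Y / X]
Y/X/X/X => X/X/X/X   [Y ::= X]
X/X/X/X => 7/X/X/X   [X ::= 7]
7/X/X/X => 7/7/X/X   [X ::= 7]
7/7/X/X => 7/7/7/X   [X ::= 7]
7/7/7/X => 7/7/7/7   [X ::= 7]

S=>Y=>Y/X=>Y/X/X=>Y/X/X/X=>X/X/X/X=>7/X/X/X=>7/7/X/X=>7/7/7/X=>7/7/7/7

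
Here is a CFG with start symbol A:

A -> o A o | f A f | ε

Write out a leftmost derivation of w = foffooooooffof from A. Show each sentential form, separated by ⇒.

A ⇒ fAf ⇒ foAof ⇒ fofAfof ⇒ foffAffof ⇒ foffoAoffof ⇒ foffooAooffof ⇒ foffoooAoooffof ⇒ foffooooooffof

A ⇒ fAf   [A -> f A f]
fAf ⇒ foAof   [A -> o A o]
foAof ⇒ fofAfof   [A -> f A f]
fofAfof ⇒ foffAffof   [A -> f A f]
foffAffof ⇒ foffoAoffof   [A -> o A o]
foffoAoffof ⇒ foffooAooffof   [A -> o A o]
foffooAooffof ⇒ foffoooAoooffof   [A -> o A o]
foffoooAoooffof ⇒ foffooooooffof   [A -> ε]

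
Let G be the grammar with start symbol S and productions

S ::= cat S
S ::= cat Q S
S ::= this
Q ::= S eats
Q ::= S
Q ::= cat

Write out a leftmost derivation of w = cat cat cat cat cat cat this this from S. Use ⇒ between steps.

S ⇒ cat Q S ⇒ cat cat S ⇒ cat cat cat Q S ⇒ cat cat cat S S ⇒ cat cat cat cat S S ⇒ cat cat cat cat cat S S ⇒ cat cat cat cat cat cat S S ⇒ cat cat cat cat cat cat this S ⇒ cat cat cat cat cat cat this this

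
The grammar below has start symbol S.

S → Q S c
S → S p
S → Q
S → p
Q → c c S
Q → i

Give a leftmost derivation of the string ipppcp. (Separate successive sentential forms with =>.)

S=>Sp=>QScp=>iScp=>iSpcp=>iSppcp=>ipppcp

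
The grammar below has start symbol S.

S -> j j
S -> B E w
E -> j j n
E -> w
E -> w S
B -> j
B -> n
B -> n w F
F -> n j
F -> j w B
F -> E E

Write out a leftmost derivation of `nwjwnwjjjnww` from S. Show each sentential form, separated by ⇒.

S ⇒ BEw ⇒ nwFEw ⇒ nwjwBEw ⇒ nwjwnEw ⇒ nwjwnwSw ⇒ nwjwnwBEww ⇒ nwjwnwjEww ⇒ nwjwnwjjjnww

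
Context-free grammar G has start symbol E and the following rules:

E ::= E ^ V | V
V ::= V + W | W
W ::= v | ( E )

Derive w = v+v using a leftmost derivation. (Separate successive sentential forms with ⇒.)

E⇒V⇒V+W⇒W+W⇒v+W⇒v+v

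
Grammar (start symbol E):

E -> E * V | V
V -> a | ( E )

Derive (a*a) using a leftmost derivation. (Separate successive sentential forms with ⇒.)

E ⇒ V ⇒ (E) ⇒ (E*V) ⇒ (V*V) ⇒ (a*V) ⇒ (a*a)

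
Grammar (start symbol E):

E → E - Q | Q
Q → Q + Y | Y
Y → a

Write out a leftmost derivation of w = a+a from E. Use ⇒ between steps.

E ⇒ Q ⇒ Q+Y ⇒ Y+Y ⇒ a+Y ⇒ a+a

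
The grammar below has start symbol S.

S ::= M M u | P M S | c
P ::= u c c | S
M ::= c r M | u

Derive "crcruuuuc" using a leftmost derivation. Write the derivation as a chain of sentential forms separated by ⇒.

S ⇒ PMS   [S ::= P M S]
PMS ⇒ SMS   [P ::= S]
SMS ⇒ MMuMS   [S ::= M M u]
MMuMS ⇒ crMMuMS   [M ::= c r M]
crMMuMS ⇒ crcrMMuMS   [M ::= c r M]
crcrMMuMS ⇒ crcruMuMS   [M ::= u]
crcruMuMS ⇒ crcruuuMS   [M ::= u]
crcruuuMS ⇒ crcruuuuS   [M ::= u]
crcruuuuS ⇒ crcruuuuc   [S ::= c]

S ⇒ PMS ⇒ SMS ⇒ MMuMS ⇒ crMMuMS ⇒ crcrMMuMS ⇒ crcruMuMS ⇒ crcruuuMS ⇒ crcruuuuS ⇒ crcruuuuc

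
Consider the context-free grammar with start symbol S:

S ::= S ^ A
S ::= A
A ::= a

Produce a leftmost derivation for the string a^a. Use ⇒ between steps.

S ⇒ S^A   [S ::= S ^ A]
S^A ⇒ A^A   [S ::= A]
A^A ⇒ a^A   [A ::= a]
a^A ⇒ a^a   [A ::= a]

S ⇒ S^A ⇒ A^A ⇒ a^A ⇒ a^a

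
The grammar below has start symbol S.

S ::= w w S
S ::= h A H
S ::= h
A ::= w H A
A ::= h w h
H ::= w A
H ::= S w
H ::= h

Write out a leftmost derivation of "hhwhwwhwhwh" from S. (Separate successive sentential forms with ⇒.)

S ⇒ hAH ⇒ hhwhH ⇒ hhwhwA ⇒ hhwhwwHA ⇒ hhwhwwSwA ⇒ hhwhwwhwA ⇒ hhwhwwhwhwh

S ⇒ hAH   [S ::= h A H]
hAH ⇒ hhwhH   [A ::= h w h]
hhwhH ⇒ hhwhwA   [H ::= w A]
hhwhwA ⇒ hhwhwwHA   [A ::= w H A]
hhwhwwHA ⇒ hhwhwwSwA   [H ::= S w]
hhwhwwSwA ⇒ hhwhwwhwA   [S ::= h]
hhwhwwhwA ⇒ hhwhwwhwhwh   [A ::= h w h]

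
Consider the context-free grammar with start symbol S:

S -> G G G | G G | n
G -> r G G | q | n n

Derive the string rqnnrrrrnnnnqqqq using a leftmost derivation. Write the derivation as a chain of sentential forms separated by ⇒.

S ⇒ GGG ⇒ rGGGG ⇒ rqGGG ⇒ rqnnGG ⇒ rqnnrGGG ⇒ rqnnrrGGGG ⇒ rqnnrrrGGGGG ⇒ rqnnrrrrGGGGGG ⇒ rqnnrrrrnnGGGGG ⇒ rqnnrrrrnnnnGGGG ⇒ rqnnrrrrnnnnqGGG ⇒ rqnnrrrrnnnnqqGG ⇒ rqnnrrrrnnnnqqqG ⇒ rqnnrrrrnnnnqqqq

S ⇒ GGG   [S -> G G G]
GGG ⇒ rGGGG   [G -> r G G]
rGGGG ⇒ rqGGG   [G -> q]
rqGGG ⇒ rqnnGG   [G -> n n]
rqnnGG ⇒ rqnnrGGG   [G -> r G G]
rqnnrGGG ⇒ rqnnrrGGGG   [G -> r G G]
rqnnrrGGGG ⇒ rqnnrrrGGGGG   [G -> r G G]
rqnnrrrGGGGG ⇒ rqnnrrrrGGGGGG   [G -> r G G]
rqnnrrrrGGGGGG ⇒ rqnnrrrrnnGGGGG   [G -> n n]
rqnnrrrrnnGGGGG ⇒ rqnnrrrrnnnnGGGG   [G -> n n]
rqnnrrrrnnnnGGGG ⇒ rqnnrrrrnnnnqGGG   [G -> q]
rqnnrrrrnnnnqGGG ⇒ rqnnrrrrnnnnqqGG   [G -> q]
rqnnrrrrnnnnqqGG ⇒ rqnnrrrrnnnnqqqG   [G -> q]
rqnnrrrrnnnnqqqG ⇒ rqnnrrrrnnnnqqqq   [G -> q]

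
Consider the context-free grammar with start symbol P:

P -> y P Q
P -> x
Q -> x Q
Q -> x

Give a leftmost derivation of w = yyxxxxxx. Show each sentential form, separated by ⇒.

P⇒yPQ⇒yyPQQ⇒yyxQQ⇒yyxxQQ⇒yyxxxQQ⇒yyxxxxQ⇒yyxxxxxQ⇒yyxxxxxx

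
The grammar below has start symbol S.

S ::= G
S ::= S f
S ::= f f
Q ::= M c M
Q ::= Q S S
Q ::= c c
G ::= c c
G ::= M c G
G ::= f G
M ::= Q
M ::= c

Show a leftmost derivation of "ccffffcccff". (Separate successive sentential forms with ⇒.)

S ⇒ Sf ⇒ Sff ⇒ Gff ⇒ McGff ⇒ QcGff ⇒ QSScGff ⇒ ccSScGff ⇒ ccffScGff ⇒ ccffffcGff ⇒ ccffffcccff

S ⇒ Sf   [S ::= S f]
Sf ⇒ Sff   [S ::= S f]
Sff ⇒ Gff   [S ::= G]
Gff ⇒ McGff   [G ::= M c G]
McGff ⇒ QcGff   [M ::= Q]
QcGff ⇒ QSScGff   [Q ::= Q S S]
QSScGff ⇒ ccSScGff   [Q ::= c c]
ccSScGff ⇒ ccffScGff   [S ::= f f]
ccffScGff ⇒ ccffffcGff   [S ::= f f]
ccffffcGff ⇒ ccffffcccff   [G ::= c c]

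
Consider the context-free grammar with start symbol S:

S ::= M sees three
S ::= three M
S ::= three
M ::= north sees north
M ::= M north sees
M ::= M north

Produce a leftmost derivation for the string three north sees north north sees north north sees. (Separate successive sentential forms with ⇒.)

S ⇒ three M ⇒ three M north sees ⇒ three M north north sees ⇒ three M north sees north north sees ⇒ three north sees north north sees north north sees

S ⇒ three M   [S ::= three M]
three M ⇒ three M north sees   [M ::= M north sees]
three M north sees ⇒ three M north north sees   [M ::= M north]
three M north north sees ⇒ three M north sees north north sees   [M ::= M north sees]
three M north sees north north sees ⇒ three north sees north north sees north north sees   [M ::= north sees north]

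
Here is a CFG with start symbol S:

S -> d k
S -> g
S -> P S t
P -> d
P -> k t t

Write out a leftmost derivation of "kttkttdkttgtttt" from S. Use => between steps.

S => PSt => kttSt => kttPStt => kttkttStt => kttkttPSttt => kttkttdSttt => kttkttdPStttt => kttkttdkttStttt => kttkttdkttgtttt

S => PSt   [S -> P S t]
PSt => kttSt   [P -> k t t]
kttSt => kttPStt   [S -> P S t]
kttPStt => kttkttStt   [P -> k t t]
kttkttStt => kttkttPSttt   [S -> P S t]
kttkttPSttt => kttkttdSttt   [P -> d]
kttkttdSttt => kttkttdPStttt   [S -> P S t]
kttkttdPStttt => kttkttdkttStttt   [P -> k t t]
kttkttdkttStttt => kttkttdkttgtttt   [S -> g]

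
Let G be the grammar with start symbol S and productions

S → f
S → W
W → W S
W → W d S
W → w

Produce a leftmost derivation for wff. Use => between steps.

S => W => WS => WSS => wSS => wfS => wff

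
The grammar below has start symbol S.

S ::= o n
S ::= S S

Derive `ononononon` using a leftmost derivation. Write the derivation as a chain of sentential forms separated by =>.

S=>SS=>SSS=>onSS=>onSSS=>onSSSS=>ononSSS=>onononSS=>ononononS=>ononononon

S => SS   [S ::= S S]
SS => SSS   [S ::= S S]
SSS => onSS   [S ::= o n]
onSS => onSSS   [S ::= S S]
onSSS => onSSSS   [S ::= S S]
onSSSS => ononSSS   [S ::= o n]
ononSSS => onononSS   [S ::= o n]
onononSS => ononononS   [S ::= o n]
ononononS => ononononon   [S ::= o n]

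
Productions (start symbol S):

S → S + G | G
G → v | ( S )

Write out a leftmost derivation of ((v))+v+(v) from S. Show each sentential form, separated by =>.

S=>S+G=>S+G+G=>G+G+G=>(S)+G+G=>(G)+G+G=>((S))+G+G=>((G))+G+G=>((v))+G+G=>((v))+v+G=>((v))+v+(S)=>((v))+v+(G)=>((v))+v+(v)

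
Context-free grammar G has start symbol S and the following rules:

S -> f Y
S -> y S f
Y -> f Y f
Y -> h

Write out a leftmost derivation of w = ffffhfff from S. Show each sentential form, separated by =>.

S=>fY=>ffYf=>fffYff=>ffffYfff=>ffffhfff

S => fY   [S -> f Y]
fY => ffYf   [Y -> f Y f]
ffYf => fffYff   [Y -> f Y f]
fffYff => ffffYfff   [Y -> f Y f]
ffffYfff => ffffhfff   [Y -> h]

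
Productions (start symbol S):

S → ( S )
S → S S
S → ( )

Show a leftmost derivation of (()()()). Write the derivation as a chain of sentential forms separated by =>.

S=>(S)=>(SS)=>(SSS)=>(()SS)=>(()()S)=>(()()())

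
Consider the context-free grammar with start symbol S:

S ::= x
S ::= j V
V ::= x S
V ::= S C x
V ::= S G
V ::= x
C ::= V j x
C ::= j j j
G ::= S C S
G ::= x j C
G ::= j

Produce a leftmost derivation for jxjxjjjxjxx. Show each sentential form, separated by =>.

S => jV   [S ::= j V]
jV => jSCx   [V ::= S C x]
jSCx => jxCx   [S ::= x]
jxCx => jxVjxx   [C ::= V j x]
jxVjxx => jxSCxjxx   [V ::= S C x]
jxSCxjxx => jxjVCxjxx   [S ::= j V]
jxjVCxjxx => jxjxCxjxx   [V ::= x]
jxjxCxjxx => jxjxjjjxjxx   [C ::= j j j]

S => jV => jSCx => jxCx => jxVjxx => jxSCxjxx => jxjVCxjxx => jxjxCxjxx => jxjxjjjxjxx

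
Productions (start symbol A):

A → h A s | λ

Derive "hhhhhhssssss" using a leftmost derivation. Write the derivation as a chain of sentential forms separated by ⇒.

A ⇒ hAs ⇒ hhAss ⇒ hhhAsss ⇒ hhhhAssss ⇒ hhhhhAsssss ⇒ hhhhhhAssssss ⇒ hhhhhhssssss

A ⇒ hAs   [A → h A s]
hAs ⇒ hhAss   [A → h A s]
hhAss ⇒ hhhAsss   [A → h A s]
hhhAsss ⇒ hhhhAssss   [A → h A s]
hhhhAssss ⇒ hhhhhAsssss   [A → h A s]
hhhhhAsssss ⇒ hhhhhhAssssss   [A → h A s]
hhhhhhAssssss ⇒ hhhhhhssssss   [A → λ]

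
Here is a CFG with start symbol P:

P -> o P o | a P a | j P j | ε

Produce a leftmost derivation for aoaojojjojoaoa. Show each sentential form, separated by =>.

P => aPa => aoPoa => aoaPaoa => aoaoPoaoa => aoaojPjoaoa => aoaojoPojoaoa => aoaojojPjojoaoa => aoaojojjojoaoa

P => aPa   [P -> a P a]
aPa => aoPoa   [P -> o P o]
aoPoa => aoaPaoa   [P -> a P a]
aoaPaoa => aoaoPoaoa   [P -> o P o]
aoaoPoaoa => aoaojPjoaoa   [P -> j P j]
aoaojPjoaoa => aoaojoPojoaoa   [P -> o P o]
aoaojoPojoaoa => aoaojojPjojoaoa   [P -> j P j]
aoaojojPjojoaoa => aoaojojjojoaoa   [P -> ε]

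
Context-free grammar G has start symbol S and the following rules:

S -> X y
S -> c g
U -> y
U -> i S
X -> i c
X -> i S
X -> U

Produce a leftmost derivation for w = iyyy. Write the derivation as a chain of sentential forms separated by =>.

S => Xy   [S -> X y]
Xy => iSy   [X -> i S]
iSy => iXyy   [S -> X y]
iXyy => iUyy   [X -> U]
iUyy => iyyy   [U -> y]

S => Xy => iSy => iXyy => iUyy => iyyy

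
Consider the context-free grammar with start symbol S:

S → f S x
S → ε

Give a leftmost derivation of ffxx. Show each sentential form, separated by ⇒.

S ⇒ fSx ⇒ ffSxx ⇒ ffxx

S ⇒ fSx   [S → f S x]
fSx ⇒ ffSxx   [S → f S x]
ffSxx ⇒ ffxx   [S → ε]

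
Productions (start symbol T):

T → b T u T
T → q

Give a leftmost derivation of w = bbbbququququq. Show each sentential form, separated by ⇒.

T⇒bTuT⇒bbTuTuT⇒bbbTuTuTuT⇒bbbbTuTuTuTuT⇒bbbbquTuTuTuT⇒bbbbququTuTuT⇒bbbbquququTuT⇒bbbbququququT⇒bbbbququququq

T ⇒ bTuT   [T → b T u T]
bTuT ⇒ bbTuTuT   [T → b T u T]
bbTuTuT ⇒ bbbTuTuTuT   [T → b T u T]
bbbTuTuTuT ⇒ bbbbTuTuTuTuT   [T → b T u T]
bbbbTuTuTuTuT ⇒ bbbbquTuTuTuT   [T → q]
bbbbquTuTuTuT ⇒ bbbbququTuTuT   [T → q]
bbbbququTuTuT ⇒ bbbbquququTuT   [T → q]
bbbbquququTuT ⇒ bbbbququququT   [T → q]
bbbbququququT ⇒ bbbbququququq   [T → q]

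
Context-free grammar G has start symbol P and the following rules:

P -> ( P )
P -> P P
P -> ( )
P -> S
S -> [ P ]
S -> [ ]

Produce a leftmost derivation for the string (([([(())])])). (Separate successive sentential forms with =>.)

P => (P) => ((P)) => ((S)) => (([P])) => (([(P)])) => (([(S)])) => (([([P])])) => (([([(P)])])) => (([([(())])]))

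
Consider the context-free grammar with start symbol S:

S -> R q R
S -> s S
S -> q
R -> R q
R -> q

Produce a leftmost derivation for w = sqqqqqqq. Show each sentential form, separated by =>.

S => sS => sRqR => sRqqR => sRqqqR => sqqqqR => sqqqqRq => sqqqqRqq => sqqqqqqq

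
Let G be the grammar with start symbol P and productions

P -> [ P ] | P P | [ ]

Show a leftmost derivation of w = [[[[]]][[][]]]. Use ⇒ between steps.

P⇒[P]⇒[PP]⇒[[P]P]⇒[[[P]]P]⇒[[[[]]]P]⇒[[[[]]][P]]⇒[[[[]]][PP]]⇒[[[[]]][[]P]]⇒[[[[]]][[][]]]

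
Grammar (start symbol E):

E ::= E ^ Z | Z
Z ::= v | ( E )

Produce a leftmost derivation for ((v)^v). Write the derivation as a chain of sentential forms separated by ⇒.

E⇒Z⇒(E)⇒(E^Z)⇒(Z^Z)⇒((E)^Z)⇒((Z)^Z)⇒((v)^Z)⇒((v)^v)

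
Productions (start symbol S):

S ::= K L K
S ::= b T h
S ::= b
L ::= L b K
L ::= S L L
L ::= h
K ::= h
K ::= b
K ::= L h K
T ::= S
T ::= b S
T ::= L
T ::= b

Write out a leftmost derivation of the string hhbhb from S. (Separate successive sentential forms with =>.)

S => KLK => LhKLK => hhKLK => hhbLK => hhbhK => hhbhb

S => KLK   [S ::= K L K]
KLK => LhKLK   [K ::= L h K]
LhKLK => hhKLK   [L ::= h]
hhKLK => hhbLK   [K ::= b]
hhbLK => hhbhK   [L ::= h]
hhbhK => hhbhb   [K ::= b]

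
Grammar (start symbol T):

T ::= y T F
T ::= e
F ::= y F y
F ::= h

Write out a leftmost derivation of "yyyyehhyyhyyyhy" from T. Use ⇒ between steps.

T ⇒ yTF ⇒ yyTFF ⇒ yyyTFFF ⇒ yyyyTFFFF ⇒ yyyyeFFFF ⇒ yyyyehFFF ⇒ yyyyehhFF ⇒ yyyyehhyFyF ⇒ yyyyehhyyFyyF ⇒ yyyyehhyyhyyF ⇒ yyyyehhyyhyyyFy ⇒ yyyyehhyyhyyyhy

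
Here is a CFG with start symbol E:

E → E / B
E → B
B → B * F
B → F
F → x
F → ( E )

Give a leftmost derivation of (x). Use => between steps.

E => B => F => (E) => (B) => (F) => (x)

E => B   [E → B]
B => F   [B → F]
F => (E)   [F → ( E )]
(E) => (B)   [E → B]
(B) => (F)   [B → F]
(F) => (x)   [F → x]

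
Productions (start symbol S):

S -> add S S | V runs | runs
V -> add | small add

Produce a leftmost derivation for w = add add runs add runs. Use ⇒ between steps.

S ⇒ add S S ⇒ add V runs S ⇒ add add runs S ⇒ add add runs V runs ⇒ add add runs add runs

S ⇒ add S S   [S -> add S S]
add S S ⇒ add V runs S   [S -> V runs]
add V runs S ⇒ add add runs S   [V -> add]
add add runs S ⇒ add add runs V runs   [S -> V runs]
add add runs V runs ⇒ add add runs add runs   [V -> add]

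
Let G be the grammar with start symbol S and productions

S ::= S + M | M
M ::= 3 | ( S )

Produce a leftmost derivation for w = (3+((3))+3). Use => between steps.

S => M   [S ::= M]
M => (S)   [M ::= ( S )]
(S) => (S+M)   [S ::= S + M]
(S+M) => (S+M+M)   [S ::= S + M]
(S+M+M) => (M+M+M)   [S ::= M]
(M+M+M) => (3+M+M)   [M ::= 3]
(3+M+M) => (3+(S)+M)   [M ::= ( S )]
(3+(S)+M) => (3+(M)+M)   [S ::= M]
(3+(M)+M) => (3+((S))+M)   [M ::= ( S )]
(3+((S))+M) => (3+((M))+M)   [S ::= M]
(3+((M))+M) => (3+((3))+M)   [M ::= 3]
(3+((3))+M) => (3+((3))+3)   [M ::= 3]

S => M => (S) => (S+M) => (S+M+M) => (M+M+M) => (3+M+M) => (3+(S)+M) => (3+(M)+M) => (3+((S))+M) => (3+((M))+M) => (3+((3))+M) => (3+((3))+3)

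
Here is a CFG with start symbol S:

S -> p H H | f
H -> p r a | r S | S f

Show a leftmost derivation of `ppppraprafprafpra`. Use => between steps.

S => pHH => pSfH => ppHHfH => ppSfHfH => pppHHfHfH => ppppraHfHfH => ppppraprafHfH => ppppraprafprafH => ppppraprafprafpra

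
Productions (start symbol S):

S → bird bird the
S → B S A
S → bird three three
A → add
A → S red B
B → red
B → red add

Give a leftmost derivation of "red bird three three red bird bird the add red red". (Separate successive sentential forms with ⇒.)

S ⇒ B S A   [S → B S A]
B S A ⇒ red S A   [B → red]
red S A ⇒ red bird three three A   [S → bird three three]
red bird three three A ⇒ red bird three three S red B   [A → S red B]
red bird three three S red B ⇒ red bird three three B S A red B   [S → B S A]
red bird three three B S A red B ⇒ red bird three three red S A red B   [B → red]
red bird three three red S A red B ⇒ red bird three three red bird bird the A red B   [S → bird bird the]
red bird three three red bird bird the A red B ⇒ red bird three three red bird bird the add red B   [A → add]
red bird three three red bird bird the add red B ⇒ red bird three three red bird bird the add red red   [B → red]

S ⇒ B S A ⇒ red S A ⇒ red bird three three A ⇒ red bird three three S red B ⇒ red bird three three B S A red B ⇒ red bird three three red S A red B ⇒ red bird three three red bird bird the A red B ⇒ red bird three three red bird bird the add red B ⇒ red bird three three red bird bird the add red red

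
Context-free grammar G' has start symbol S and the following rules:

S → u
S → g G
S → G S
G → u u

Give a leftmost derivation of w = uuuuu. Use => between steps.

S=>GS=>uuS=>uuGS=>uuuuS=>uuuuu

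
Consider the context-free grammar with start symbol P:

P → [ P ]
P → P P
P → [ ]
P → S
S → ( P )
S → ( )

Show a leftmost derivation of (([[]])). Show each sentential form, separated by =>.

P=>S=>(P)=>(S)=>((P))=>(([P]))=>(([[]]))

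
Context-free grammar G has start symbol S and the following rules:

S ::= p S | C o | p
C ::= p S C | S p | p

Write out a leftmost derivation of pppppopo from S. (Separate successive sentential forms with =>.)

S=>Co=>pSCo=>ppCo=>ppSpo=>pppSpo=>ppppSpo=>ppppCopo=>pppppopo

S => Co   [S ::= C o]
Co => pSCo   [C ::= p S C]
pSCo => ppCo   [S ::= p]
ppCo => ppSpo   [C ::= S p]
ppSpo => pppSpo   [S ::= p S]
pppSpo => ppppSpo   [S ::= p S]
ppppSpo => ppppCopo   [S ::= C o]
ppppCopo => pppppopo   [C ::= p]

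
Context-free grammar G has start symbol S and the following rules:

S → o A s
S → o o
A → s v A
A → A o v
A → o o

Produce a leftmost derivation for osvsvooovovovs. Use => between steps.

S => oAs   [S → o A s]
oAs => osvAs   [A → s v A]
osvAs => osvsvAs   [A → s v A]
osvsvAs => osvsvAovs   [A → A o v]
osvsvAovs => osvsvAovovs   [A → A o v]
osvsvAovovs => osvsvAovovovs   [A → A o v]
osvsvAovovovs => osvsvooovovovs   [A → o o]

S => oAs => osvAs => osvsvAs => osvsvAovs => osvsvAovovs => osvsvAovovovs => osvsvooovovovs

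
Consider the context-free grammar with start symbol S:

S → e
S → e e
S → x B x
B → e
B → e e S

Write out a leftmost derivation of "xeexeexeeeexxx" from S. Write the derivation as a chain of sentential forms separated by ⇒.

S ⇒ xBx   [S → x B x]
xBx ⇒ xeeSx   [B → e e S]
xeeSx ⇒ xeexBxx   [S → x B x]
xeexBxx ⇒ xeexeeSxx   [B → e e S]
xeexeeSxx ⇒ xeexeexBxxx   [S → x B x]
xeexeexBxxx ⇒ xeexeexeeSxxx   [B → e e S]
xeexeexeeSxxx ⇒ xeexeexeeeexxx   [S → e e]

S ⇒ xBx ⇒ xeeSx ⇒ xeexBxx ⇒ xeexeeSxx ⇒ xeexeexBxxx ⇒ xeexeexeeSxxx ⇒ xeexeexeeeexxx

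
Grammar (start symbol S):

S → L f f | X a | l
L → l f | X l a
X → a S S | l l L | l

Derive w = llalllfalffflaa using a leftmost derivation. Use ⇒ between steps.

S ⇒ Xa ⇒ llLa ⇒ llXlaa ⇒ llaSSlaa ⇒ llaXaSlaa ⇒ llallLaSlaa ⇒ llalllfaSlaa ⇒ llalllfaLfflaa ⇒ llalllfalffflaa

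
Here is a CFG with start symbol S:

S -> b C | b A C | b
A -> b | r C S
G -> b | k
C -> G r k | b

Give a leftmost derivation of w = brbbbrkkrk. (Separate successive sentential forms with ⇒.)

S ⇒ bAC ⇒ brCSC ⇒ brbSC ⇒ brbbCC ⇒ brbbGrkC ⇒ brbbbrkC ⇒ brbbbrkGrk ⇒ brbbbrkkrk

S ⇒ bAC   [S -> b A C]
bAC ⇒ brCSC   [A -> r C S]
brCSC ⇒ brbSC   [C -> b]
brbSC ⇒ brbbCC   [S -> b C]
brbbCC ⇒ brbbGrkC   [C -> G r k]
brbbGrkC ⇒ brbbbrkC   [G -> b]
brbbbrkC ⇒ brbbbrkGrk   [C -> G r k]
brbbbrkGrk ⇒ brbbbrkkrk   [G -> k]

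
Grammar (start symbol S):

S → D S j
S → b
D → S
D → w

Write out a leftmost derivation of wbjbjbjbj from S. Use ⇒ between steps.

S ⇒ DSj   [S → D S j]
DSj ⇒ SSj   [D → S]
SSj ⇒ DSjSj   [S → D S j]
DSjSj ⇒ SSjSj   [D → S]
SSjSj ⇒ DSjSjSj   [S → D S j]
DSjSjSj ⇒ SSjSjSj   [D → S]
SSjSjSj ⇒ DSjSjSjSj   [S → D S j]
DSjSjSjSj ⇒ wSjSjSjSj   [D → w]
wSjSjSjSj ⇒ wbjSjSjSj   [S → b]
wbjSjSjSj ⇒ wbjbjSjSj   [S → b]
wbjbjSjSj ⇒ wbjbjbjSj   [S → b]
wbjbjbjSj ⇒ wbjbjbjbj   [S → b]

S⇒DSj⇒SSj⇒DSjSj⇒SSjSj⇒DSjSjSj⇒SSjSjSj⇒DSjSjSjSj⇒wSjSjSjSj⇒wbjSjSjSj⇒wbjbjSjSj⇒wbjbjbjSj⇒wbjbjbjbj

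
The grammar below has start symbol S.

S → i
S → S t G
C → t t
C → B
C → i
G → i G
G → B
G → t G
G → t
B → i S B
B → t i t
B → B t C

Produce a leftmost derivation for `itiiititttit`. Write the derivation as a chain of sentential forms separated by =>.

S => StG   [S → S t G]
StG => itG   [S → i]
itG => itiG   [G → i G]
itiG => itiB   [G → B]
itiB => itiBtC   [B → B t C]
itiBtC => itiiSBtC   [B → i S B]
itiiSBtC => itiiiBtC   [S → i]
itiiiBtC => itiiitittC   [B → t i t]
itiiitittC => itiiitittB   [C → B]
itiiitittB => itiiititttit   [B → t i t]

S=>StG=>itG=>itiG=>itiB=>itiBtC=>itiiSBtC=>itiiiBtC=>itiiitittC=>itiiitittB=>itiiititttit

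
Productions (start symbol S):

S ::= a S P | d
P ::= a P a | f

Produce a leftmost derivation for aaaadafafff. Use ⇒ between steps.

S ⇒ aSP ⇒ aaSPP ⇒ aaaSPPP ⇒ aaaaSPPPP ⇒ aaaadPPPP ⇒ aaaadaPaPPP ⇒ aaaadafaPPP ⇒ aaaadafafPP ⇒ aaaadafaffP ⇒ aaaadafafff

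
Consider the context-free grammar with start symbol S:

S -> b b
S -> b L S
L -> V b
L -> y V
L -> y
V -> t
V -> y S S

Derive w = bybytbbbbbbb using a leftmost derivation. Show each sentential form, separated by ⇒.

S ⇒ bLS   [S -> b L S]
bLS ⇒ bVbS   [L -> V b]
bVbS ⇒ bySSbS   [V -> y S S]
bySSbS ⇒ bybLSSbS   [S -> b L S]
bybLSSbS ⇒ bybyVSSbS   [L -> y V]
bybyVSSbS ⇒ bybytSSbS   [V -> t]
bybytSSbS ⇒ bybytbbSbS   [S -> b b]
bybytbbSbS ⇒ bybytbbbbbS   [S -> b b]
bybytbbbbbS ⇒ bybytbbbbbbb   [S -> b b]

S ⇒ bLS ⇒ bVbS ⇒ bySSbS ⇒ bybLSSbS ⇒ bybyVSSbS ⇒ bybytSSbS ⇒ bybytbbSbS ⇒ bybytbbbbbS ⇒ bybytbbbbbbb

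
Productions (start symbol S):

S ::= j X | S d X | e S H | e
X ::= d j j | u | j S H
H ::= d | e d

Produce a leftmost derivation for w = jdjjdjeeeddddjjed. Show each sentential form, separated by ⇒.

S ⇒ SdX ⇒ jXdX ⇒ jdjjdX ⇒ jdjjdjSH ⇒ jdjjdjSdXH ⇒ jdjjdjeSHdXH ⇒ jdjjdjeeSHHdXH ⇒ jdjjdjeeeHHdXH ⇒ jdjjdjeeedHdXH ⇒ jdjjdjeeedddXH ⇒ jdjjdjeeeddddjjH ⇒ jdjjdjeeeddddjjed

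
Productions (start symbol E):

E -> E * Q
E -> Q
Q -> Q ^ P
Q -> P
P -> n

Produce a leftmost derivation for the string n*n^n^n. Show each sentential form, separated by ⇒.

E ⇒ E*Q ⇒ Q*Q ⇒ P*Q ⇒ n*Q ⇒ n*Q^P ⇒ n*Q^P^P ⇒ n*P^P^P ⇒ n*n^P^P ⇒ n*n^n^P ⇒ n*n^n^n

E ⇒ E*Q   [E -> E * Q]
E*Q ⇒ Q*Q   [E -> Q]
Q*Q ⇒ P*Q   [Q -> P]
P*Q ⇒ n*Q   [P -> n]
n*Q ⇒ n*Q^P   [Q -> Q ^ P]
n*Q^P ⇒ n*Q^P^P   [Q -> Q ^ P]
n*Q^P^P ⇒ n*P^P^P   [Q -> P]
n*P^P^P ⇒ n*n^P^P   [P -> n]
n*n^P^P ⇒ n*n^n^P   [P -> n]
n*n^n^P ⇒ n*n^n^n   [P -> n]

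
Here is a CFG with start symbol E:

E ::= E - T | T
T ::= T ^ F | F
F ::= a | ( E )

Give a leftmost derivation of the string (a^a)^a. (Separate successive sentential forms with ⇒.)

E⇒T⇒T^F⇒F^F⇒(E)^F⇒(T)^F⇒(T^F)^F⇒(F^F)^F⇒(a^F)^F⇒(a^a)^F⇒(a^a)^a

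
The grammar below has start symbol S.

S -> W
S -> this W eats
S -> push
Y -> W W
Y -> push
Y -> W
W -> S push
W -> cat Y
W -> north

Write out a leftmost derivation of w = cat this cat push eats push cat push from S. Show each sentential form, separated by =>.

S => W => cat Y => cat W W => cat S push W => cat this W eats push W => cat this cat Y eats push W => cat this cat push eats push W => cat this cat push eats push cat Y => cat this cat push eats push cat push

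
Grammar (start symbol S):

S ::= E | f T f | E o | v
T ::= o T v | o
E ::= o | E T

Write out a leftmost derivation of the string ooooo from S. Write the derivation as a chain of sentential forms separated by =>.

S=>E=>ET=>ETT=>ETTT=>ETTTT=>oTTTT=>ooTTT=>oooTT=>ooooT=>ooooo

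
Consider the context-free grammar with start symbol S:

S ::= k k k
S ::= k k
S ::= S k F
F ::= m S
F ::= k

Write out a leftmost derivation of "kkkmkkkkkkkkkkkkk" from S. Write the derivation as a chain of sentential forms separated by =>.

S => SkF => SkFkF => SkFkFkF => kkkFkFkF => kkkmSkFkF => kkkmSkFkFkF => kkkmSkFkFkFkF => kkkmSkFkFkFkFkF => kkkmkkkkFkFkFkFkF => kkkmkkkkkkFkFkFkF => kkkmkkkkkkkkFkFkF => kkkmkkkkkkkkkkFkF => kkkmkkkkkkkkkkkkF => kkkmkkkkkkkkkkkkk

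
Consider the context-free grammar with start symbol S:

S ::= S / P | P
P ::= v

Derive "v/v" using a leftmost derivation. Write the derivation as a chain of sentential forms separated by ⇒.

S ⇒ S/P ⇒ P/P ⇒ v/P ⇒ v/v

S ⇒ S/P   [S ::= S / P]
S/P ⇒ P/P   [S ::= P]
P/P ⇒ v/P   [P ::= v]
v/P ⇒ v/v   [P ::= v]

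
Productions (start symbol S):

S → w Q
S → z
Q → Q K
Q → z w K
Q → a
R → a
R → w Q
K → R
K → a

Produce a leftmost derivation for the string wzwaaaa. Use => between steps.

S => wQ   [S → w Q]
wQ => wQK   [Q → Q K]
wQK => wQKK   [Q → Q K]
wQKK => wQKKK   [Q → Q K]
wQKKK => wzwKKKK   [Q → z w K]
wzwKKKK => wzwaKKK   [K → a]
wzwaKKK => wzwaaKK   [K → a]
wzwaaKK => wzwaaaK   [K → a]
wzwaaaK => wzwaaaa   [K → a]

S=>wQ=>wQK=>wQKK=>wQKKK=>wzwKKKK=>wzwaKKK=>wzwaaKK=>wzwaaaK=>wzwaaaa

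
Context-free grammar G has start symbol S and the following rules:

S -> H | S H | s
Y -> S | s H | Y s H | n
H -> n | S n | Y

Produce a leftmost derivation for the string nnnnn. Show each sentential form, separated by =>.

S => SH   [S -> S H]
SH => HH   [S -> H]
HH => SnH   [H -> S n]
SnH => SHnH   [S -> S H]
SHnH => SHHnH   [S -> S H]
SHHnH => HHHnH   [S -> H]
HHHnH => nHHnH   [H -> n]
nHHnH => nnHnH   [H -> n]
nnHnH => nnnnH   [H -> n]
nnnnH => nnnnn   [H -> n]

S=>SH=>HH=>SnH=>SHnH=>SHHnH=>HHHnH=>nHHnH=>nnHnH=>nnnnH=>nnnnn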